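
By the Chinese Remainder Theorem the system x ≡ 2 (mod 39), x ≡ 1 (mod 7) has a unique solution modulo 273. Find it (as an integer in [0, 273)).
x ≡ 197 (mod 273); the representative in [0, 273) is 197

The moduli 39, 7 are pairwise coprime, so by the CRT there is a unique solution mod 39·7 = 273.
Solve by successive substitution. Start with x ≡ 2 (mod 39).
  Combine with x ≡ 1 (mod 7): write x = 2 + 39·t and require 2 + 39·t ≡ 1 (mod 7), i.e. 39·t ≡ 1 − 2 ≡ 6 (mod 7). Since 39^(−1) ≡ 2 (mod 7) (39 ≡ 4 (mod 7)), t ≡ 2·6 ≡ 5 (mod 7). So x ≡ 2 + 39·5 = 197 (mod 273).
Unique solution in [0, 273): x = 197.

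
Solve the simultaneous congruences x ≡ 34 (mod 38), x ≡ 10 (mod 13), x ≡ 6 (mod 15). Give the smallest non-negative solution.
x ≡ 5886 (mod 7410); the representative in [0, 7410) is 5886

The moduli 38, 13, 15 are pairwise coprime, so by the CRT there is a unique solution mod 38·13·15 = 7410.
Solve by successive substitution. Start with x ≡ 34 (mod 38).
  Combine with x ≡ 10 (mod 13): write x = 34 + 38·t and require 34 + 38·t ≡ 10 (mod 13), i.e. 38·t ≡ 10 − 34 ≡ 2 (mod 13). Since 38^(−1) ≡ 12 (mod 13) (38 ≡ 12 (mod 13)), t ≡ 12·2 ≡ 11 (mod 13). So x ≡ 34 + 38·11 = 452 (mod 494).
  Combine with x ≡ 6 (mod 15): write x = 452 + 494·t and require 452 + 494·t ≡ 6 (mod 15), i.e. 494·t ≡ 6 − 452 ≡ 4 (mod 15). Since 494^(−1) ≡ 14 (mod 15) (494 ≡ 14 (mod 15)), t ≡ 14·4 ≡ 11 (mod 15). So x ≡ 452 + 494·11 = 5886 (mod 7410).
Unique solution in [0, 7410): x = 5886.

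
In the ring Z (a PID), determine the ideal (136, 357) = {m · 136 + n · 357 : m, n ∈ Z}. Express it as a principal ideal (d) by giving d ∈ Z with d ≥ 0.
(136, 357) = (17); d = 17

In the PID Z, (a, b) is generated by gcd(a, b). Compute gcd(357, 136) with the extended Euclidean algorithm, tracking rows (r, s, t) with s·357 + t·136 = r:
  row A: (357, 1, 0)   [1·357 + 0·136 = 357]
  row B: (136, 0, 1)   [0·357 + 1·136 = 136]
  357 = 2·136 + 85   → row C = row A − 2·row B = (85, 1, −2)   [check: 1·357 − 2·136 = 85]
  136 = 1·85 + 51   → row D = row B − 1·row C = (51, −1, 3)   [check: −1·357 + 3·136 = 51]
  85 = 1·51 + 34   → row E = row C − 1·row D = (34, 2, −5)   [check: 2·357 − 5·136 = 34]
  51 = 1·34 + 17   → row F = row D − 1·row E = (17, −3, 8)   [check: −3·357 + 8·136 = 17]
  34 = 2·17 + 0   → remainder 0, stop. gcd = 17 (last nonzero row F).
So gcd(136, 357) = 17, with Bézout identity −3·357 + 8·136 = 17. Containment (⊇): the Bézout identity exhibits 17 as an element of (136, 357), giving (17) ⊆ (136, 357). Containment (⊆): since 17 | 136 and 17 | 357 (136 = 17·8, 357 = 17·21), every Z-linear combination of 136 and 357 is divisible by 17, so (136, 357) ⊆ (17). Therefore (136, 357) = (17), d = 17.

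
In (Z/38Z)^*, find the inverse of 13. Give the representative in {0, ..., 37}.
Apply the extended Euclidean algorithm to (38, 13), tracking rows (r, s, t) with s·38 + t·13 = r. Each division r_prev = q·r_cur + r_new produces the new row as (previous row) − q·(current row):
  row A: (38, 1, 0)   [1·38 + 0·13 = 38]
  row B: (13, 0, 1)   [0·38 + 1·13 = 13]
  38 = 2·13 + 12   → row C = row A − 2·row B = (12, 1, −2)   [check: 1·38 − 2·13 = 12]
  13 = 1·12 + 1   → row D = row B − 1·row C = (1, −1, 3)   [check: −1·38 + 3·13 = 1]
  12 = 12·1 + 0   → remainder 0, stop. gcd = 1 (last nonzero row D).
The gcd is 1, so 13 is invertible mod 38. The last nonzero row gives −1·38 + 3·13 = 1, so t = 3. So 13^(−1) ≡ 3 (mod 38). Verify: 13 · 3 = 39 ≡ 1 (mod 38). ✓

Final answer: 13^(−1) ≡ 3 (mod 38)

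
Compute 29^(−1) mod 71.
29^(−1) ≡ 49 (mod 71)

Apply the extended Euclidean algorithm to (71, 29), tracking rows (r, s, t) with s·71 + t·29 = r. Each division r_prev = q·r_cur + r_new produces the new row as (previous row) − q·(current row):
  row A: (71, 1, 0)   [1·71 + 0·29 = 71]
  row B: (29, 0, 1)   [0·71 + 1·29 = 29]
  71 = 2·29 + 13   → row C = row A − 2·row B = (13, 1, −2)   [check: 1·71 − 2·29 = 13]
  29 = 2·13 + 3   → row D = row B − 2·row C = (3, −2, 5)   [check: −2·71 + 5·29 = 3]
  13 = 4·3 + 1   → row E = row C − 4·row D = (1, 9, −22)   [check: 9·71 − 22·29 = 1]
  3 = 3·1 + 0   → remainder 0, stop. gcd = 1 (last nonzero row E).
The gcd is 1, so 29 is invertible mod 71. The last nonzero row gives 9·71 − 22·29 = 1, so t = −22. So 29^(−1) ≡ −22 ≡ 49 (mod 71). Verify: 29 · 49 = 1421 ≡ 1 (mod 71). ✓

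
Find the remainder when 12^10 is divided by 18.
Use repeated squaring. Binary(10) = 1010. Walk through the bits of the exponent 10 left-to-right: at each bit after the leading one, square the running value, then multiply by 12 if the bit is 1 (always reducing mod 18):
  bit 1 = 1 (leading): start with 12.
  bit 2 = 0: square 12^2 = 144 ≡ 0 (mod 18).
  bit 3 = 1: square 0^2 = 0; bit is 1, so multiply 0·12 = 0 (mod 18).
  bit 4 = 0: square 0^2 = 0 (mod 18).
Final value: 12^10 ≡ 0 (mod 18).

Final answer: 0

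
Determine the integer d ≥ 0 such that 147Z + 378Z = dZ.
(147, 378) = (21); d = 21

In the PID Z, (a, b) is generated by gcd(a, b). Compute gcd(378, 147) with the extended Euclidean algorithm, tracking rows (r, s, t) with s·378 + t·147 = r:
  row A: (378, 1, 0)   [1·378 + 0·147 = 378]
  row B: (147, 0, 1)   [0·378 + 1·147 = 147]
  378 = 2·147 + 84   → row C = row A − 2·row B = (84, 1, −2)   [check: 1·378 − 2·147 = 84]
  147 = 1·84 + 63   → row D = row B − 1·row C = (63, −1, 3)   [check: −1·378 + 3·147 = 63]
  84 = 1·63 + 21   → row E = row C − 1·row D = (21, 2, −5)   [check: 2·378 − 5·147 = 21]
  63 = 3·21 + 0   → remainder 0, stop. gcd = 21 (last nonzero row E).
So gcd(147, 378) = 21, with Bézout identity 2·378 − 5·147 = 21. Containment (⊇): the Bézout identity exhibits 21 as an element of (147, 378), giving (21) ⊆ (147, 378). Containment (⊆): since 21 | 147 and 21 | 378 (147 = 21·7, 378 = 21·18), every Z-linear combination of 147 and 378 is divisible by 21, so (147, 378) ⊆ (21). Therefore (147, 378) = (21), d = 21.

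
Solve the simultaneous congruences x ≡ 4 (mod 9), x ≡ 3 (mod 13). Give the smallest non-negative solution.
The moduli 9, 13 are pairwise coprime, so by the CRT there is a unique solution mod 9·13 = 117.
Solve by successive substitution. Start with x ≡ 4 (mod 9).
  Combine with x ≡ 3 (mod 13): write x = 4 + 9·t and require 4 + 9·t ≡ 3 (mod 13), i.e. 9·t ≡ 3 − 4 ≡ 12 (mod 13). Since 9^(−1) ≡ 3 (mod 13), t ≡ 3·12 ≡ 10 (mod 13). So x ≡ 4 + 9·10 = 94 (mod 117).
Unique solution in [0, 117): x = 94.

Final answer: x ≡ 94 (mod 117); the representative in [0, 117) is 94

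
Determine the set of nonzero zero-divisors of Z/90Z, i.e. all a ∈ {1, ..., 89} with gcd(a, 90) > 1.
nonzero zero-divisors of Z/90Z = {2, 3, 4, 5, 6, 8, 9, 10, 12, 14, 15, 16, 18, 20, 21, 22, 24, 25, 26, 27, 28, 30, 32, 33, 34, 35, 36, 38, 39, 40, 42, 44, 45, 46, 48, 50, 51, 52, 54, 55, 56, 57, 58, 60, 62, 63, 64, 65, 66, 68, 69, 70, 72, 74, 75, 76, 78, 80, 81, 82, 84, 85, 86, 87, 88}

An element a ∈ Z/90Z (with a ≠ 0) is a zero-divisor iff gcd(a, 90) > 1 (because a is a unit precisely when gcd(a, n) = 1, and in Z/nZ every nonzero, non-unit element is a zero-divisor). Scan a = 1, ..., 89 and keep those with gcd(a, 90) > 1:
  gcd(2, 90) = 2, gcd(3, 90) = 3, gcd(4, 90) = 2, gcd(5, 90) = 5, gcd(6, 90) = 6, gcd(8, 90) = 2, gcd(9, 90) = 9, gcd(10, 90) = 10, gcd(12, 90) = 6, gcd(14, 90) = 2, gcd(15, 90) = 15, gcd(16, 90) = 2, gcd(18, 90) = 18, gcd(20, 90) = 10, gcd(21, 90) = 3, gcd(22, 90) = 2, gcd(24, 90) = 6, gcd(25, 90) = 5, gcd(26, 90) = 2, gcd(27, 90) = 9, gcd(28, 90) = 2, gcd(30, 90) = 30, gcd(32, 90) = 2, gcd(33, 90) = 3, gcd(34, 90) = 2, gcd(35, 90) = 5, gcd(36, 90) = 18, gcd(38, 90) = 2, gcd(39, 90) = 3, gcd(40, 90) = 10, gcd(42, 90) = 6, gcd(44, 90) = 2, gcd(45, 90) = 45, gcd(46, 90) = 2, gcd(48, 90) = 6, gcd(50, 90) = 10, gcd(51, 90) = 3, gcd(52, 90) = 2, gcd(54, 90) = 18, gcd(55, 90) = 5, gcd(56, 90) = 2, gcd(57, 90) = 3, gcd(58, 90) = 2, gcd(60, 90) = 30, gcd(62, 90) = 2, gcd(63, 90) = 9, gcd(64, 90) = 2, gcd(65, 90) = 5, gcd(66, 90) = 6, gcd(68, 90) = 2, gcd(69, 90) = 3, gcd(70, 90) = 10, gcd(72, 90) = 18, gcd(74, 90) = 2, gcd(75, 90) = 15, gcd(76, 90) = 2, gcd(78, 90) = 6, gcd(80, 90) = 10, gcd(81, 90) = 9, gcd(82, 90) = 2, gcd(84, 90) = 6, gcd(85, 90) = 5, gcd(86, 90) = 2, gcd(87, 90) = 3, gcd(88, 90) = 2.
All other a ∈ {1, ..., 89} have gcd(a, 90) = 1 and are units. So the nonzero zero-divisors are exactly the 65 values of a appearing in this scan.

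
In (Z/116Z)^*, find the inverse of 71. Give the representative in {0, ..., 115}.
Apply the extended Euclidean algorithm to (116, 71), tracking rows (r, s, t) with s·116 + t·71 = r. Each division r_prev = q·r_cur + r_new produces the new row as (previous row) − q·(current row):
  row A: (116, 1, 0)   [1·116 + 0·71 = 116]
  row B: (71, 0, 1)   [0·116 + 1·71 = 71]
  116 = 1·71 + 45   → row C = row A − 1·row B = (45, 1, −1)   [check: 1·116 − 1·71 = 45]
  71 = 1·45 + 26   → row D = row B − 1·row C = (26, −1, 2)   [check: −1·116 + 2·71 = 26]
  45 = 1·26 + 19   → row E = row C − 1·row D = (19, 2, −3)   [check: 2·116 − 3·71 = 19]
  26 = 1·19 + 7   → row F = row D − 1·row E = (7, −3, 5)   [check: −3·116 + 5·71 = 7]
  19 = 2·7 + 5   → row G = row E − 2·row F = (5, 8, −13)   [check: 8·116 − 13·71 = 5]
  7 = 1·5 + 2   → row H = row F − 1·row G = (2, −11, 18)   [check: −11·116 + 18·71 = 2]
  5 = 2·2 + 1   → row I = row G − 2·row H = (1, 30, −49)   [check: 30·116 − 49·71 = 1]
  2 = 2·1 + 0   → remainder 0, stop. gcd = 1 (last nonzero row I).
The gcd is 1, so 71 is invertible mod 116. The last nonzero row gives 30·116 − 49·71 = 1, so t = −49. So 71^(−1) ≡ −49 ≡ 67 (mod 116). Verify: 71 · 67 = 4757 ≡ 1 (mod 116). ✓

Final answer: 71^(−1) ≡ 67 (mod 116)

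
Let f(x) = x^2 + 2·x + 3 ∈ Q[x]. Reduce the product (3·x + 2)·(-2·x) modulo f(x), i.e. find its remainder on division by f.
First multiply in Q[x] without reducing: a · b = -6·x^2 - 4·x. Now divide by f(x) = x^2 + 2·x + 3, eliminating the leading term at each step:
  leading term -6·x^2: subtract (-6)·f(x) = -6·x^2 - 12·x - 18, leaving 8·x + 18
The degree is now < 2, so this is the remainder. Hence a · b ≡ 8·x + 18 in Q[x]/(f).

Final answer: a · b ≡ 8·x + 18 (mod f(x))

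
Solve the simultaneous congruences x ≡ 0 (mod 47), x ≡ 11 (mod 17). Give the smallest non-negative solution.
The moduli 47, 17 are pairwise coprime, so by the CRT there is a unique solution mod 47·17 = 799.
Solve by successive substitution. Start with x ≡ 0 (mod 47).
  Combine with x ≡ 11 (mod 17): write x = 47·t and require 47·t ≡ 11 (mod 17). Since 47^(−1) ≡ 4 (mod 17) (47 ≡ 13 (mod 17)), t ≡ 4·11 ≡ 10 (mod 17). So x ≡ 47·10 = 470 (mod 799).
Unique solution in [0, 799): x = 470.

Final answer: x ≡ 470 (mod 799); the representative in [0, 799) is 470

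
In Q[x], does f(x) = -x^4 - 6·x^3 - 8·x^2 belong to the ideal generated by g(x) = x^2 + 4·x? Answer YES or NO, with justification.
In Q[x] the ideal (g) consists of all multiples of g, so f ∈ (g) iff g | f, i.e. iff the remainder of f on division by g is 0. Divide f by g (g is monic, so eliminate the leading term of the running remainder at each step):
  leading term -x^4: subtract (-x^2)·g(x) = -x^4 - 4·x^3, leaving -2·x^3 - 8·x^2
  leading term -2·x^3: subtract (-2·x)·g(x) = -2·x^3 - 8·x^2, leaving 0
The remainder is 0, so f(x) = g(x) · h(x) with h(x) = -x^2 - 2·x. Hence g | f, i.e. f ∈ (g).

Final answer: YES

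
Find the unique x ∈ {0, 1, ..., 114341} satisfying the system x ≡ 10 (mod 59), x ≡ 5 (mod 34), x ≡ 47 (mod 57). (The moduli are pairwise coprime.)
x ≡ 29687 (mod 114342); the representative in [0, 114342) is 29687

The moduli 59, 34, 57 are pairwise coprime, so by the CRT there is a unique solution mod 59·34·57 = 114342.
Solve by successive substitution. Start with x ≡ 10 (mod 59).
  Combine with x ≡ 5 (mod 34): write x = 10 + 59·t and require 10 + 59·t ≡ 5 (mod 34), i.e. 59·t ≡ 5 − 10 ≡ 29 (mod 34). Since 59^(−1) ≡ 15 (mod 34) (59 ≡ 25 (mod 34)), t ≡ 15·29 ≡ 27 (mod 34). So x ≡ 10 + 59·27 = 1603 (mod 2006).
  Combine with x ≡ 47 (mod 57): write x = 1603 + 2006·t and require 1603 + 2006·t ≡ 47 (mod 57), i.e. 2006·t ≡ 47 − 1603 ≡ 40 (mod 57). Since 2006^(−1) ≡ 26 (mod 57) (2006 ≡ 11 (mod 57)), t ≡ 26·40 ≡ 14 (mod 57). So x ≡ 1603 + 2006·14 = 29687 (mod 114342).
Unique solution in [0, 114342): x = 29687.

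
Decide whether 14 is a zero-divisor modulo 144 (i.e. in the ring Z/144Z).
YES

gcd(14, 144) = 2 > 1, so 14 is not a unit in Z/144Z. In Z/nZ every nonzero non-unit is a zero-divisor: explicitly, take b = 144/gcd = 72 ≠ 0 (mod 144); then 14·72 = 1008 = 7·144, i.e. 14·72 ≡ 0 (mod 144). So 14 is a zero-divisor.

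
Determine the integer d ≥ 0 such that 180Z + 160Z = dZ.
In the PID Z, (a, b) is generated by gcd(a, b). Compute gcd(180, 160) with the extended Euclidean algorithm, tracking rows (r, s, t) with s·180 + t·160 = r:
  row A: (180, 1, 0)   [1·180 + 0·160 = 180]
  row B: (160, 0, 1)   [0·180 + 1·160 = 160]
  180 = 1·160 + 20   → row C = row A − 1·row B = (20, 1, −1)   [check: 1·180 − 1·160 = 20]
  160 = 8·20 + 0   → remainder 0, stop. gcd = 20 (last nonzero row C).
So gcd(180, 160) = 20, with Bézout identity 1·180 − 1·160 = 20. Containment (⊇): the Bézout identity exhibits 20 as an element of (180, 160), giving (20) ⊆ (180, 160). Containment (⊆): since 20 | 180 and 20 | 160 (180 = 20·9, 160 = 20·8), every Z-linear combination of 180 and 160 is divisible by 20, so (180, 160) ⊆ (20). Therefore (180, 160) = (20), d = 20.

Final answer: (180, 160) = (20); d = 20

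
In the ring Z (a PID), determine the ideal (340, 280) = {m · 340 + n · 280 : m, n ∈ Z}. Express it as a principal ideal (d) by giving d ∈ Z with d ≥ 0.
In the PID Z, (a, b) is generated by gcd(a, b). Compute gcd(340, 280) with the extended Euclidean algorithm, tracking rows (r, s, t) with s·340 + t·280 = r:
  row A: (340, 1, 0)   [1·340 + 0·280 = 340]
  row B: (280, 0, 1)   [0·340 + 1·280 = 280]
  340 = 1·280 + 60   → row C = row A − 1·row B = (60, 1, −1)   [check: 1·340 − 1·280 = 60]
  280 = 4·60 + 40   → row D = row B − 4·row C = (40, −4, 5)   [check: −4·340 + 5·280 = 40]
  60 = 1·40 + 20   → row E = row C − 1·row D = (20, 5, −6)   [check: 5·340 − 6·280 = 20]
  40 = 2·20 + 0   → remainder 0, stop. gcd = 20 (last nonzero row E).
So gcd(340, 280) = 20, with Bézout identity 5·340 − 6·280 = 20. Containment (⊇): the Bézout identity exhibits 20 as an element of (340, 280), giving (20) ⊆ (340, 280). Containment (⊆): since 20 | 340 and 20 | 280 (340 = 20·17, 280 = 20·14), every Z-linear combination of 340 and 280 is divisible by 20, so (340, 280) ⊆ (20). Therefore (340, 280) = (20), d = 20.

Final answer: (340, 280) = (20); d = 20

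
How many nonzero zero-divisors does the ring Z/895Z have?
In Z/895Z each nonzero element is either a unit (gcd with 895 is 1) or a zero-divisor (gcd > 1). The number of units is φ(895): factorise 895 = 5 · 179, so φ(895) = (5 − 1) · (179 − 1) = 4 · 178 = 712. The nonzero elements number 895 − 1 = 894. Hence the nonzero zero-divisors number 894 − 712 = 182.

Final answer: Z/895Z has 182 nonzero zero-divisors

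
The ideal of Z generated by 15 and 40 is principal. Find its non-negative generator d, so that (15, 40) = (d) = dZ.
In the PID Z, (a, b) is generated by gcd(a, b). Compute gcd(40, 15) with the extended Euclidean algorithm, tracking rows (r, s, t) with s·40 + t·15 = r:
  row A: (40, 1, 0)   [1·40 + 0·15 = 40]
  row B: (15, 0, 1)   [0·40 + 1·15 = 15]
  40 = 2·15 + 10   → row C = row A − 2·row B = (10, 1, −2)   [check: 1·40 − 2·15 = 10]
  15 = 1·10 + 5   → row D = row B − 1·row C = (5, −1, 3)   [check: −1·40 + 3·15 = 5]
  10 = 2·5 + 0   → remainder 0, stop. gcd = 5 (last nonzero row D).
So gcd(15, 40) = 5, with Bézout identity −1·40 + 3·15 = 5. Containment (⊇): the Bézout identity exhibits 5 as an element of (15, 40), giving (5) ⊆ (15, 40). Containment (⊆): since 5 | 15 and 5 | 40 (15 = 5·3, 40 = 5·8), every Z-linear combination of 15 and 40 is divisible by 5, so (15, 40) ⊆ (5). Therefore (15, 40) = (5), d = 5.

Final answer: (15, 40) = (5); d = 5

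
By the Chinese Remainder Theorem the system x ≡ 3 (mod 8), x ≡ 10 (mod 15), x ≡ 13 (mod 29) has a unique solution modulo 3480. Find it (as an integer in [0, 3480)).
x ≡ 2275 (mod 3480); the representative in [0, 3480) is 2275

The moduli 8, 15, 29 are pairwise coprime, so by the CRT there is a unique solution mod 8·15·29 = 3480.
Solve by successive substitution. Start with x ≡ 3 (mod 8).
  Combine with x ≡ 10 (mod 15): write x = 3 + 8·t and require 3 + 8·t ≡ 10 (mod 15), i.e. 8·t ≡ 10 − 3 ≡ 7 (mod 15). Since 8^(−1) ≡ 2 (mod 15), t ≡ 2·7 ≡ 14 (mod 15). So x ≡ 3 + 8·14 = 115 (mod 120).
  Combine with x ≡ 13 (mod 29): write x = 115 + 120·t and require 115 + 120·t ≡ 13 (mod 29), i.e. 120·t ≡ 13 − 115 ≡ 14 (mod 29). Since 120^(−1) ≡ 22 (mod 29) (120 ≡ 4 (mod 29)), t ≡ 22·14 ≡ 18 (mod 29). So x ≡ 115 + 120·18 = 2275 (mod 3480).
Unique solution in [0, 3480): x = 2275.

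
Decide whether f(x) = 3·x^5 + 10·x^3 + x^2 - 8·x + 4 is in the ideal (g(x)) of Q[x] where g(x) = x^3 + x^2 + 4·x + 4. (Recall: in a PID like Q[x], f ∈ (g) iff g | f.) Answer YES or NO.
YES

In Q[x] the ideal (g) consists of all multiples of g, so f ∈ (g) iff g | f, i.e. iff the remainder of f on division by g is 0. Divide f by g (g is monic, so eliminate the leading term of the running remainder at each step):
  leading term 3·x^5: subtract (3·x^2)·g(x) = 3·x^5 + 3·x^4 + 12·x^3 + 12·x^2, leaving -3·x^4 - 2·x^3 - 11·x^2 - 8·x + 4
  leading term -3·x^4: subtract (-3·x)·g(x) = -3·x^4 - 3·x^3 - 12·x^2 - 12·x, leaving x^3 + x^2 + 4·x + 4
  leading term x^3: subtract (1)·g(x) = x^3 + x^2 + 4·x + 4, leaving 0
The remainder is 0, so f(x) = g(x) · h(x) with h(x) = 3·x^2 - 3·x + 1. Hence g | f, i.e. f ∈ (g).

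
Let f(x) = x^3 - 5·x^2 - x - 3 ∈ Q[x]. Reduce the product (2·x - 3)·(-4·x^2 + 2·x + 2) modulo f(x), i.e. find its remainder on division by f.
a · b ≡ -24·x^2 - 10·x - 30 (mod f(x))

First multiply in Q[x] without reducing: a · b = -8·x^3 + 16·x^2 - 2·x - 6. Now divide by f(x) = x^3 - 5·x^2 - x - 3, eliminating the leading term at each step:
  leading term -8·x^3: subtract (-8)·f(x) = -8·x^3 + 40·x^2 + 8·x + 24, leaving -24·x^2 - 10·x - 30
The degree is now < 3, so this is the remainder. Hence a · b ≡ -24·x^2 - 10·x - 30 in Q[x]/(f).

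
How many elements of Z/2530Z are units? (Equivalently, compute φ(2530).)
Z/2530Z has φ(2530) = 880 units

An element a ∈ Z/2530Z is a unit iff gcd(a, 2530) = 1, so the number of units is φ(2530). φ is multiplicative, with φ(p^e) = p^e − p^(e−1). Factorise 2530 = 2 · 5 · 11 · 23. Then
  φ(2530) = (2 − 1) · (5 − 1) · (11 − 1) · (23 − 1) = 1 · 4 · 10 · 22 = 880.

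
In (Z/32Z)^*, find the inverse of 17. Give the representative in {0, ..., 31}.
Apply the extended Euclidean algorithm to (32, 17), tracking rows (r, s, t) with s·32 + t·17 = r. Each division r_prev = q·r_cur + r_new produces the new row as (previous row) − q·(current row):
  row A: (32, 1, 0)   [1·32 + 0·17 = 32]
  row B: (17, 0, 1)   [0·32 + 1·17 = 17]
  32 = 1·17 + 15   → row C = row A − 1·row B = (15, 1, −1)   [check: 1·32 − 1·17 = 15]
  17 = 1·15 + 2   → row D = row B − 1·row C = (2, −1, 2)   [check: −1·32 + 2·17 = 2]
  15 = 7·2 + 1   → row E = row C − 7·row D = (1, 8, −15)   [check: 8·32 − 15·17 = 1]
  2 = 2·1 + 0   → remainder 0, stop. gcd = 1 (last nonzero row E).
The gcd is 1, so 17 is invertible mod 32. The last nonzero row gives 8·32 − 15·17 = 1, so t = −15. So 17^(−1) ≡ −15 ≡ 17 (mod 32). Verify: 17 · 17 = 289 ≡ 1 (mod 32). ✓

Final answer: 17^(−1) ≡ 17 (mod 32)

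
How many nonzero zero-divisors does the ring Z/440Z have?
Z/440Z has 279 nonzero zero-divisors

In Z/440Z each nonzero element is either a unit (gcd with 440 is 1) or a zero-divisor (gcd > 1). The number of units is φ(440): factorise 440 = 2^3 · 5 · 11, so φ(440) = (2^3 − 2^2) · (5 − 1) · (11 − 1) = 4 · 4 · 10 = 160. The nonzero elements number 440 − 1 = 439. Hence the nonzero zero-divisors number 439 − 160 = 279.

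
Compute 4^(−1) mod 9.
Apply the extended Euclidean algorithm to (9, 4), tracking rows (r, s, t) with s·9 + t·4 = r. Each division r_prev = q·r_cur + r_new produces the new row as (previous row) − q·(current row):
  row A: (9, 1, 0)   [1·9 + 0·4 = 9]
  row B: (4, 0, 1)   [0·9 + 1·4 = 4]
  9 = 2·4 + 1   → row C = row A − 2·row B = (1, 1, −2)   [check: 1·9 − 2·4 = 1]
  4 = 4·1 + 0   → remainder 0, stop. gcd = 1 (last nonzero row C).
The gcd is 1, so 4 is invertible mod 9. The last nonzero row gives 1·9 − 2·4 = 1, so t = −2. So 4^(−1) ≡ −2 ≡ 7 (mod 9). Verify: 4 · 7 = 28 ≡ 1 (mod 9). ✓

Final answer: 4^(−1) ≡ 7 (mod 9)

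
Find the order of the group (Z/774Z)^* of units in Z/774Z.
(Z/774Z)^* consists of the classes a with gcd(a, 774) = 1, so its order is φ(774). φ is multiplicative, with φ(p^e) = p^e − p^(e−1). Factorise 774 = 2 · 3^2 · 43. Then
  φ(774) = (2 − 1) · (3^2 − 3^1) · (43 − 1) = 1 · 6 · 42 = 252.
Thus |(Z/774Z)^*| = 252.

Final answer: |(Z/774Z)^*| = 252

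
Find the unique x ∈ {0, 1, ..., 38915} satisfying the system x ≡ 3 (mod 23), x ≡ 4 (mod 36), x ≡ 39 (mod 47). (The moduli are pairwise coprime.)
The moduli 23, 36, 47 are pairwise coprime, so by the CRT there is a unique solution mod 23·36·47 = 38916.
Solve by successive substitution. Start with x ≡ 3 (mod 23).
  Combine with x ≡ 4 (mod 36): write x = 3 + 23·t and require 3 + 23·t ≡ 4 (mod 36), i.e. 23·t ≡ 4 − 3 ≡ 1 (mod 36). Since 23^(−1) ≡ 11 (mod 36), t ≡ 11·1 ≡ 11 (mod 36). So x ≡ 3 + 23·11 = 256 (mod 828).
  Combine with x ≡ 39 (mod 47): write x = 256 + 828·t and require 256 + 828·t ≡ 39 (mod 47), i.e. 828·t ≡ 39 − 256 ≡ 18 (mod 47). Since 828^(−1) ≡ 13 (mod 47) (828 ≡ 29 (mod 47)), t ≡ 13·18 ≡ 46 (mod 47). So x ≡ 256 + 828·46 = 38344 (mod 38916).
Unique solution in [0, 38916): x = 38344.

Final answer: x ≡ 38344 (mod 38916); the representative in [0, 38916) is 38344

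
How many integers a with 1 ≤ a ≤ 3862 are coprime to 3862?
1930

The number of a ∈ {1, ..., 3862} with gcd(a, 3862) = 1 is by definition Euler's totient φ(3862). φ is multiplicative, with φ(p^e) = p^e − p^(e−1). Factorise 3862 = 2 · 1931. Then
  φ(3862) = (2 − 1) · (1931 − 1) = 1 · 1930 = 1930.
So there are 1930 such integers.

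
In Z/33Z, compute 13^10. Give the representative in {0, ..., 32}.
1

Use repeated squaring. Binary(10) = 1010. Walk through the bits of the exponent 10 left-to-right: at each bit after the leading one, square the running value, then multiply by 13 if the bit is 1 (always reducing mod 33):
  bit 1 = 1 (leading): start with 13.
  bit 2 = 0: square 13^2 = 169 ≡ 4 (mod 33).
  bit 3 = 1: square 4^2 = 16; bit is 1, so multiply 16·13 = 208 ≡ 10 (mod 33).
  bit 4 = 0: square 10^2 = 100 ≡ 1 (mod 33).
Final value: 13^10 ≡ 1 (mod 33).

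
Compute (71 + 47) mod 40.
Reduce the summands first: 71 ≡ 31, 47 ≡ 7 (mod 40), so 71 + 47 ≡ 31 + 7 (mod 40). 31 + 7 = 38; 38 = 0·40 + 38, so (71 + 47) mod 40 = 38.

Final answer: 38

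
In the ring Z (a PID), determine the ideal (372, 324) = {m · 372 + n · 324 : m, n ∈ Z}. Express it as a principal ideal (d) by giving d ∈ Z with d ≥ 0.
In the PID Z, (a, b) is generated by gcd(a, b). Compute gcd(372, 324) with the extended Euclidean algorithm, tracking rows (r, s, t) with s·372 + t·324 = r:
  row A: (372, 1, 0)   [1·372 + 0·324 = 372]
  row B: (324, 0, 1)   [0·372 + 1·324 = 324]
  372 = 1·324 + 48   → row C = row A − 1·row B = (48, 1, −1)   [check: 1·372 − 1·324 = 48]
  324 = 6·48 + 36   → row D = row B − 6·row C = (36, −6, 7)   [check: −6·372 + 7·324 = 36]
  48 = 1·36 + 12   → row E = row C − 1·row D = (12, 7, −8)   [check: 7·372 − 8·324 = 12]
  36 = 3·12 + 0   → remainder 0, stop. gcd = 12 (last nonzero row E).
So gcd(372, 324) = 12, with Bézout identity 7·372 − 8·324 = 12. Containment (⊇): the Bézout identity exhibits 12 as an element of (372, 324), giving (12) ⊆ (372, 324). Containment (⊆): since 12 | 372 and 12 | 324 (372 = 12·31, 324 = 12·27), every Z-linear combination of 372 and 324 is divisible by 12, so (372, 324) ⊆ (12). Therefore (372, 324) = (12), d = 12.

Final answer: (372, 324) = (12); d = 12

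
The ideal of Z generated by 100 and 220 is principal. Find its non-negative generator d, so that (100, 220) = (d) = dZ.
(100, 220) = (20); d = 20

In the PID Z, (a, b) is generated by gcd(a, b). Compute gcd(220, 100) with the extended Euclidean algorithm, tracking rows (r, s, t) with s·220 + t·100 = r:
  row A: (220, 1, 0)   [1·220 + 0·100 = 220]
  row B: (100, 0, 1)   [0·220 + 1·100 = 100]
  220 = 2·100 + 20   → row C = row A − 2·row B = (20, 1, −2)   [check: 1·220 − 2·100 = 20]
  100 = 5·20 + 0   → remainder 0, stop. gcd = 20 (last nonzero row C).
So gcd(100, 220) = 20, with Bézout identity 1·220 − 2·100 = 20. Containment (⊇): the Bézout identity exhibits 20 as an element of (100, 220), giving (20) ⊆ (100, 220). Containment (⊆): since 20 | 100 and 20 | 220 (100 = 20·5, 220 = 20·11), every Z-linear combination of 100 and 220 is divisible by 20, so (100, 220) ⊆ (20). Therefore (100, 220) = (20), d = 20.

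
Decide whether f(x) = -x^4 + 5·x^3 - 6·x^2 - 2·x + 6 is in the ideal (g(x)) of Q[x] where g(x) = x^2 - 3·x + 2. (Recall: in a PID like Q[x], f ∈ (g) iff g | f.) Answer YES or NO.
In Q[x] the ideal (g) consists of all multiples of g, so f ∈ (g) iff g | f, i.e. iff the remainder of f on division by g is 0. Divide f by g (g is monic, so eliminate the leading term of the running remainder at each step):
  leading term -x^4: subtract (-x^2)·g(x) = -x^4 + 3·x^3 - 2·x^2, leaving 2·x^3 - 4·x^2 - 2·x + 6
  leading term 2·x^3: subtract (2·x)·g(x) = 2·x^3 - 6·x^2 + 4·x, leaving 2·x^2 - 6·x + 6
  leading term 2·x^2: subtract (2)·g(x) = 2·x^2 - 6·x + 4, leaving 2
The remainder r(x) = 2 ≠ 0 (and deg r < deg g), so g ∤ f, i.e. f ∉ (g).

Final answer: NO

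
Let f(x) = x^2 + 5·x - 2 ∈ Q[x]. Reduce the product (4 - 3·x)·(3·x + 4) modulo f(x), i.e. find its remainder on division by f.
First multiply in Q[x] without reducing: a · b = 16 - 9·x^2. Now divide by f(x) = x^2 + 5·x - 2, eliminating the leading term at each step:
  leading term -9·x^2: subtract (-9)·f(x) = -9·x^2 - 45·x + 18, leaving 45·x - 2
The degree is now < 2, so this is the remainder. Hence a · b ≡ 45·x - 2 in Q[x]/(f).

Final answer: a · b ≡ 45·x - 2 (mod f(x))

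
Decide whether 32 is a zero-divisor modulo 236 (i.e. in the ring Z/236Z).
gcd(32, 236) = 4 > 1, so 32 is not a unit in Z/236Z. In Z/nZ every nonzero non-unit is a zero-divisor: explicitly, take b = 236/gcd = 59 ≠ 0 (mod 236); then 32·59 = 1888 = 8·236, i.e. 32·59 ≡ 0 (mod 236). So 32 is a zero-divisor.

Final answer: YES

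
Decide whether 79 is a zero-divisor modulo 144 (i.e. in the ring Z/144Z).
gcd(79, 144) = 1, so 79 is a unit in Z/144Z (it has a multiplicative inverse). A unit cannot be a zero-divisor: if 79·b ≡ 0 then multiplying both sides by 79^(−1) gives b ≡ 0. So 79 is not a zero-divisor.

Final answer: NO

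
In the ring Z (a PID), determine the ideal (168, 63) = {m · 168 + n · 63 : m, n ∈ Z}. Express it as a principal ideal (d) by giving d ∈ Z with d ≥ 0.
(168, 63) = (21); d = 21

In the PID Z, (a, b) is generated by gcd(a, b). Compute gcd(168, 63) with the extended Euclidean algorithm, tracking rows (r, s, t) with s·168 + t·63 = r:
  row A: (168, 1, 0)   [1·168 + 0·63 = 168]
  row B: (63, 0, 1)   [0·168 + 1·63 = 63]
  168 = 2·63 + 42   → row C = row A − 2·row B = (42, 1, −2)   [check: 1·168 − 2·63 = 42]
  63 = 1·42 + 21   → row D = row B − 1·row C = (21, −1, 3)   [check: −1·168 + 3·63 = 21]
  42 = 2·21 + 0   → remainder 0, stop. gcd = 21 (last nonzero row D).
So gcd(168, 63) = 21, with Bézout identity −1·168 + 3·63 = 21. Containment (⊇): the Bézout identity exhibits 21 as an element of (168, 63), giving (21) ⊆ (168, 63). Containment (⊆): since 21 | 168 and 21 | 63 (168 = 21·8, 63 = 21·3), every Z-linear combination of 168 and 63 is divisible by 21, so (168, 63) ⊆ (21). Therefore (168, 63) = (21), d = 21.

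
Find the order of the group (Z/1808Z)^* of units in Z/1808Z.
(Z/1808Z)^* consists of the classes a with gcd(a, 1808) = 1, so its order is φ(1808). φ is multiplicative, with φ(p^e) = p^e − p^(e−1). Factorise 1808 = 2^4 · 113. Then
  φ(1808) = (2^4 − 2^3) · (113 − 1) = 8 · 112 = 896.
Thus |(Z/1808Z)^*| = 896.

Final answer: |(Z/1808Z)^*| = 896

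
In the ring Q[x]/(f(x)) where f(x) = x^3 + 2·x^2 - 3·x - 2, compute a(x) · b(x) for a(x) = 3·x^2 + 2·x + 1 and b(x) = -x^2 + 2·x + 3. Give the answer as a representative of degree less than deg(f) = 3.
First multiply in Q[x] without reducing: a · b = -3·x^4 + 4·x^3 + 12·x^2 + 8·x + 3. Now divide by f(x) = x^3 + 2·x^2 - 3·x - 2, eliminating the leading term at each step:
  leading term -3·x^4: subtract (-3·x)·f(x) = -3·x^4 - 6·x^3 + 9·x^2 + 6·x, leaving 10·x^3 + 3·x^2 + 2·x + 3
  leading term 10·x^3: subtract (10)·f(x) = 10·x^3 + 20·x^2 - 30·x - 20, leaving -17·x^2 + 32·x + 23
The degree is now < 3, so this is the remainder. Hence a · b ≡ -17·x^2 + 32·x + 23 in Q[x]/(f).

Final answer: a · b ≡ -17·x^2 + 32·x + 23 (mod f(x))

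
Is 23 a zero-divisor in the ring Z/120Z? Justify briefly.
gcd(23, 120) = 1, so 23 is a unit in Z/120Z (it has a multiplicative inverse). A unit cannot be a zero-divisor: if 23·b ≡ 0 then multiplying both sides by 23^(−1) gives b ≡ 0. So 23 is not a zero-divisor.

Final answer: NO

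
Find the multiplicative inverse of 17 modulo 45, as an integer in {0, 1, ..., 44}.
17^(−1) ≡ 8 (mod 45)

Apply the extended Euclidean algorithm to (45, 17), tracking rows (r, s, t) with s·45 + t·17 = r. Each division r_prev = q·r_cur + r_new produces the new row as (previous row) − q·(current row):
  row A: (45, 1, 0)   [1·45 + 0·17 = 45]
  row B: (17, 0, 1)   [0·45 + 1·17 = 17]
  45 = 2·17 + 11   → row C = row A − 2·row B = (11, 1, −2)   [check: 1·45 − 2·17 = 11]
  17 = 1·11 + 6   → row D = row B − 1·row C = (6, −1, 3)   [check: −1·45 + 3·17 = 6]
  11 = 1·6 + 5   → row E = row C − 1·row D = (5, 2, −5)   [check: 2·45 − 5·17 = 5]
  6 = 1·5 + 1   → row F = row D − 1·row E = (1, −3, 8)   [check: −3·45 + 8·17 = 1]
  5 = 5·1 + 0   → remainder 0, stop. gcd = 1 (last nonzero row F).
The gcd is 1, so 17 is invertible mod 45. The last nonzero row gives −3·45 + 8·17 = 1, so t = 8. So 17^(−1) ≡ 8 (mod 45). Verify: 17 · 8 = 136 ≡ 1 (mod 45). ✓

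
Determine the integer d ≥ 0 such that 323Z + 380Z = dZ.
In the PID Z, (a, b) is generated by gcd(a, b). Compute gcd(380, 323) with the extended Euclidean algorithm, tracking rows (r, s, t) with s·380 + t·323 = r:
  row A: (380, 1, 0)   [1·380 + 0·323 = 380]
  row B: (323, 0, 1)   [0·380 + 1·323 = 323]
  380 = 1·323 + 57   → row C = row A − 1·row B = (57, 1, −1)   [check: 1·380 − 1·323 = 57]
  323 = 5·57 + 38   → row D = row B − 5·row C = (38, −5, 6)   [check: −5·380 + 6·323 = 38]
  57 = 1·38 + 19   → row E = row C − 1·row D = (19, 6, −7)   [check: 6·380 − 7·323 = 19]
  38 = 2·19 + 0   → remainder 0, stop. gcd = 19 (last nonzero row E).
So gcd(323, 380) = 19, with Bézout identity 6·380 − 7·323 = 19. Containment (⊇): the Bézout identity exhibits 19 as an element of (323, 380), giving (19) ⊆ (323, 380). Containment (⊆): since 19 | 323 and 19 | 380 (323 = 19·17, 380 = 19·20), every Z-linear combination of 323 and 380 is divisible by 19, so (323, 380) ⊆ (19). Therefore (323, 380) = (19), d = 19.

Final answer: (323, 380) = (19); d = 19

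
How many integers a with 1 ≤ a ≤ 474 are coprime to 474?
The number of a ∈ {1, ..., 474} with gcd(a, 474) = 1 is by definition Euler's totient φ(474). φ is multiplicative, with φ(p^e) = p^e − p^(e−1). Factorise 474 = 2 · 3 · 79. Then
  φ(474) = (2 − 1) · (3 − 1) · (79 − 1) = 1 · 2 · 78 = 156.
So there are 156 such integers.

Final answer: 156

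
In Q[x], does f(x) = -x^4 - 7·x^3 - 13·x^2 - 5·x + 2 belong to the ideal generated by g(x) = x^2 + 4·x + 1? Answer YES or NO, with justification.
In Q[x] the ideal (g) consists of all multiples of g, so f ∈ (g) iff g | f, i.e. iff the remainder of f on division by g is 0. Divide f by g (g is monic, so eliminate the leading term of the running remainder at each step):
  leading term -x^4: subtract (-x^2)·g(x) = -x^4 - 4·x^3 - x^2, leaving -3·x^3 - 12·x^2 - 5·x + 2
  leading term -3·x^3: subtract (-3·x)·g(x) = -3·x^3 - 12·x^2 - 3·x, leaving 2 - 2·x
The remainder r(x) = 2 - 2·x ≠ 0 (and deg r < deg g), so g ∤ f, i.e. f ∉ (g).

Final answer: NO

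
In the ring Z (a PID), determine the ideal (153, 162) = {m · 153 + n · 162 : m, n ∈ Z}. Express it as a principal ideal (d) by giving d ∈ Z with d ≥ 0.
In the PID Z, (a, b) is generated by gcd(a, b). Compute gcd(162, 153) with the extended Euclidean algorithm, tracking rows (r, s, t) with s·162 + t·153 = r:
  row A: (162, 1, 0)   [1·162 + 0·153 = 162]
  row B: (153, 0, 1)   [0·162 + 1·153 = 153]
  162 = 1·153 + 9   → row C = row A − 1·row B = (9, 1, −1)   [check: 1·162 − 1·153 = 9]
  153 = 17·9 + 0   → remainder 0, stop. gcd = 9 (last nonzero row C).
So gcd(153, 162) = 9, with Bézout identity 1·162 − 1·153 = 9. Containment (⊇): the Bézout identity exhibits 9 as an element of (153, 162), giving (9) ⊆ (153, 162). Containment (⊆): since 9 | 153 and 9 | 162 (153 = 9·17, 162 = 9·18), every Z-linear combination of 153 and 162 is divisible by 9, so (153, 162) ⊆ (9). Therefore (153, 162) = (9), d = 9.

Final answer: (153, 162) = (9); d = 9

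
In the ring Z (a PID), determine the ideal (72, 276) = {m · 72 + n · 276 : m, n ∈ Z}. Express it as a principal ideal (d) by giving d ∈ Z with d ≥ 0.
In the PID Z, (a, b) is generated by gcd(a, b). Compute gcd(276, 72) with the extended Euclidean algorithm, tracking rows (r, s, t) with s·276 + t·72 = r:
  row A: (276, 1, 0)   [1·276 + 0·72 = 276]
  row B: (72, 0, 1)   [0·276 + 1·72 = 72]
  276 = 3·72 + 60   → row C = row A − 3·row B = (60, 1, −3)   [check: 1·276 − 3·72 = 60]
  72 = 1·60 + 12   → row D = row B − 1·row C = (12, −1, 4)   [check: −1·276 + 4·72 = 12]
  60 = 5·12 + 0   → remainder 0, stop. gcd = 12 (last nonzero row D).
So gcd(72, 276) = 12, with Bézout identity −1·276 + 4·72 = 12. Containment (⊇): the Bézout identity exhibits 12 as an element of (72, 276), giving (12) ⊆ (72, 276). Containment (⊆): since 12 | 72 and 12 | 276 (72 = 12·6, 276 = 12·23), every Z-linear combination of 72 and 276 is divisible by 12, so (72, 276) ⊆ (12). Therefore (72, 276) = (12), d = 12.

Final answer: (72, 276) = (12); d = 12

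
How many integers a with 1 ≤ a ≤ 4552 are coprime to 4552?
2272

The number of a ∈ {1, ..., 4552} with gcd(a, 4552) = 1 is by definition Euler's totient φ(4552). φ is multiplicative, with φ(p^e) = p^e − p^(e−1). Factorise 4552 = 2^3 · 569. Then
  φ(4552) = (2^3 − 2^2) · (569 − 1) = 4 · 568 = 2272.
So there are 2272 such integers.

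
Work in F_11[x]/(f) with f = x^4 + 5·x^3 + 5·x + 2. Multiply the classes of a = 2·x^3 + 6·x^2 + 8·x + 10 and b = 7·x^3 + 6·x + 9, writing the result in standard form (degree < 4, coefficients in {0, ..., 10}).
a · b ≡ 4·x^3 + 5·x^2 + 6·x + 4 (mod f(x))

Multiply as integer polynomials: a · b = 14·x^6 + 42·x^5 + 68·x^4 + 124·x^3 + 102·x^2 + 132·x + 90. Reducing coefficients mod 11: a · b ≡ 3·x^6 + 9·x^5 + 2·x^4 + 3·x^3 + 3·x^2 + 2. Now divide by f(x) = x^4 + 5·x^3 + 5·x + 2 in F_11[x], eliminating the leading term at each step:
  leading term 3·x^6: subtract (3·x^2)·f(x) = 3·x^6 + 4·x^5 + 4·x^3 + 6·x^2, leaving 5·x^5 + 2·x^4 + 10·x^3 + 8·x^2 + 2 (coefficients mod 11)
  leading term 5·x^5: subtract (5·x)·f(x) = 5·x^5 + 3·x^4 + 3·x^2 + 10·x, leaving 10·x^4 + 10·x^3 + 5·x^2 + x + 2 (coefficients mod 11)
  leading term 10·x^4: subtract (10)·f(x) = 10·x^4 + 6·x^3 + 6·x + 9, leaving 4·x^3 + 5·x^2 + 6·x + 4 (coefficients mod 11)
The degree is now < 4, so this is the remainder. Hence a · b ≡ 4·x^3 + 5·x^2 + 6·x + 4 in F_11[x]/(f).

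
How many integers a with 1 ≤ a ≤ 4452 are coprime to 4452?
1248

The number of a ∈ {1, ..., 4452} with gcd(a, 4452) = 1 is by definition Euler's totient φ(4452). φ is multiplicative, with φ(p^e) = p^e − p^(e−1). Factorise 4452 = 2^2 · 3 · 7 · 53. Then
  φ(4452) = (2^2 − 2^1) · (3 − 1) · (7 − 1) · (53 − 1) = 2 · 2 · 6 · 52 = 1248.
So there are 1248 such integers.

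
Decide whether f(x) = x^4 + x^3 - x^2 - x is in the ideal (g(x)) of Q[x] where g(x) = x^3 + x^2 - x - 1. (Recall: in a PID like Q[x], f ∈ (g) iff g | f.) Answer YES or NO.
In Q[x] the ideal (g) consists of all multiples of g, so f ∈ (g) iff g | f, i.e. iff the remainder of f on division by g is 0. Divide f by g (g is monic, so eliminate the leading term of the running remainder at each step):
  leading term x^4: subtract (x)·g(x) = x^4 + x^3 - x^2 - x, leaving 0
The remainder is 0, so f(x) = g(x) · h(x) with h(x) = x. Hence g | f, i.e. f ∈ (g).

Final answer: YES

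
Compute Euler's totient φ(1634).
φ is multiplicative, with φ(p^e) = p^e − p^(e−1). Factorise 1634 = 2 · 19 · 43. Then
  φ(1634) = (2 − 1) · (19 − 1) · (43 − 1) = 1 · 18 · 42 = 756.

Final answer: φ(1634) = 756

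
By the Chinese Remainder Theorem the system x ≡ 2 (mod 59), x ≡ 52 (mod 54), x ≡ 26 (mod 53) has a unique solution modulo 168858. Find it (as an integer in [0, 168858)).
The moduli 59, 54, 53 are pairwise coprime, so by the CRT there is a unique solution mod 59·54·53 = 168858.
Solve by successive substitution. Start with x ≡ 2 (mod 59).
  Combine with x ≡ 52 (mod 54): write x = 2 + 59·t and require 2 + 59·t ≡ 52 (mod 54), i.e. 59·t ≡ 52 − 2 ≡ 50 (mod 54). Since 59^(−1) ≡ 11 (mod 54) (59 ≡ 5 (mod 54)), t ≡ 11·50 ≡ 10 (mod 54). So x ≡ 2 + 59·10 = 592 (mod 3186).
  Combine with x ≡ 26 (mod 53): write x = 592 + 3186·t and require 592 + 3186·t ≡ 26 (mod 53), i.e. 3186·t ≡ 26 − 592 ≡ 17 (mod 53). Since 3186^(−1) ≡ 9 (mod 53) (3186 ≡ 6 (mod 53)), t ≡ 9·17 ≡ 47 (mod 53). So x ≡ 592 + 3186·47 = 150334 (mod 168858).
Unique solution in [0, 168858): x = 150334.

Final answer: x ≡ 150334 (mod 168858); the representative in [0, 168858) is 150334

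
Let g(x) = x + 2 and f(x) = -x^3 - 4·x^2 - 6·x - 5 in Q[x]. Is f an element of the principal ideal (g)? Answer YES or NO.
In Q[x] the ideal (g) consists of all multiples of g, so f ∈ (g) iff g | f, i.e. iff the remainder of f on division by g is 0. Divide f by g (g is monic, so eliminate the leading term of the running remainder at each step):
  leading term -x^3: subtract (-x^2)·g(x) = -x^3 - 2·x^2, leaving -2·x^2 - 6·x - 5
  leading term -2·x^2: subtract (-2·x)·g(x) = -2·x^2 - 4·x, leaving -2·x - 5
  leading term -2·x: subtract (-2)·g(x) = -2·x - 4, leaving -1
The remainder r(x) = -1 ≠ 0 (and deg r < deg g), so g ∤ f, i.e. f ∉ (g).

Final answer: NO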